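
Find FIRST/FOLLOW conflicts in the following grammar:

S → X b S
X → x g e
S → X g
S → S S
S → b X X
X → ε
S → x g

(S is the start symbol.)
Yes. X → x g e with FOLLOW(X) on { 'x' }

Nullable non-terminals: X.

X: nullable alternative(s) X → ε; FOLLOW(X) = { $, 'b', 'g', 'x' }
  X → x g e: FIRST \ {ε} = { 'x' } — overlaps FOLLOW(X) on { 'x' }: CONFLICT
  X → ε: FIRST \ {ε} = { } — this is the only nullable alternative, skip

S has no nullable alternative, so no FIRST/FOLLOW check is needed there.

So the grammar has 1 FIRST/FOLLOW conflict (marked CONFLICT above).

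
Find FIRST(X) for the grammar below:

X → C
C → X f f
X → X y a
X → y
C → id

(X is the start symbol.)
FIRST sets of the other non-terminals involved (by the same procedure, iterated to a fixed point):
  FIRST(C) = { 'id', 'y' }

From X → C:
  - C is a non-terminal: add FIRST(C) \ {ε} = { 'id', 'y' }
    C is not nullable, so stop
From X → X y a:
  - X is the symbol being defined: contributes nothing new
    X is not nullable, so stop
From X → y:
  - y is a terminal: add 'y' and stop

Collecting: FIRST(X) = { 'id', 'y' }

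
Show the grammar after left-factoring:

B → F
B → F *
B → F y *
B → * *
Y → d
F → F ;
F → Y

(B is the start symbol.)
B → F B'
B' → ε
B' → *
B' → y *
B → * *
Y → d
F → F ;
F → Y

Left-factoring transforms A → αβ₁ | αβ₂ into A → αA' and A' → β₁ | β₂
(α is the longest common prefix among the alternatives). Repeat until
no nonterminal has two alternatives with a common prefix.

Round 1: B has alternatives sharing prefix 'F'. Introduce B': B → F B'
  Add: B' → ε
  Add: B' → *
  Add: B' → y *

No remaining common prefixes — done.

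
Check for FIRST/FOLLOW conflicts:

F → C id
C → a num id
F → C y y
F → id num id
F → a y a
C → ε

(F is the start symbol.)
No FIRST/FOLLOW conflicts.

Nullable non-terminals: C.

C: nullable alternative(s) C → ε; FOLLOW(C) = { 'id', 'y' }
  C → a num id: FIRST \ {ε} = { 'a' } — disjoint from FOLLOW(C)
  C → ε: FIRST \ {ε} = { } — this is the only nullable alternative, skip

F has no nullable alternative, so no FIRST/FOLLOW check is needed there.

No FIRST/FOLLOW conflicts found.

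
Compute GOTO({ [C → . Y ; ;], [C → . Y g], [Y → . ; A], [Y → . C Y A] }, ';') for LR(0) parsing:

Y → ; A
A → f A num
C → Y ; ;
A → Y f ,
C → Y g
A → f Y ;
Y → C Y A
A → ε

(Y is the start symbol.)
{ [A → . Y f ,], [A → . f A num], [A → . f Y ;], [A → .], [C → . Y ; ;], [C → . Y g], [Y → . ; A], [Y → . C Y A], [Y → ; . A] }

GOTO(I, ';') = CLOSURE({ [A → αX.β] : [A → α.Xβ] ∈ I, X = ';' })

Items with dot before ';', with the dot advanced:
  [Y → . ; A] → [Y → ; . A]
Closure of the advanced items:
  [Y → ; . A] has the dot before A: add [A → . f A num], [A → . Y f ,], [A → . f Y ;], [A → .]
  [A → . Y f ,] has the dot before Y: add [Y → . ; A], [Y → . C Y A]
  [Y → . C Y A] has the dot before C: add [C → . Y ; ;], [C → . Y g]

GOTO = { [A → . Y f ,], [A → . f A num], [A → . f Y ;], [A → .], [C → . Y ; ;], [C → . Y g], [Y → . ; A], [Y → . C Y A], [Y → ; . A] }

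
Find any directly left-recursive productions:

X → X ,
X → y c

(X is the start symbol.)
Yes, X is left-recursive

Direct left recursion occurs when N → N α for some non-terminal N (the right-hand side begins with the left-hand side itself).

X → X ,: LEFT RECURSIVE (starts with X)
X → y c: starts with y

The grammar has direct left recursion on: X.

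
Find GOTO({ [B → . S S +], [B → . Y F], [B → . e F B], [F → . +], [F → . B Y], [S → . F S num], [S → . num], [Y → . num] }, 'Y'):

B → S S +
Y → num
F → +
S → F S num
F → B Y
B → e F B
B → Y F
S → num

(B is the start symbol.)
GOTO(I, 'Y') = CLOSURE({ [A → αX.β] : [A → α.Xβ] ∈ I, X = 'Y' })

Items with dot before 'Y', with the dot advanced:
  [B → . Y F] → [B → Y . F]
Closure of the advanced items:
  [B → Y . F] has the dot before F: add [F → . +], [F → . B Y]
  [F → . B Y] has the dot before B: add [B → . S S +], [B → . e F B], [B → . Y F]
  [B → . S S +] has the dot before S: add [S → . F S num], [S → . num]
  [B → . Y F] has the dot before Y: add [Y → . num]

GOTO = { [B → . S S +], [B → . Y F], [B → . e F B], [B → Y . F], [F → . +], [F → . B Y], [S → . F S num], [S → . num], [Y → . num] }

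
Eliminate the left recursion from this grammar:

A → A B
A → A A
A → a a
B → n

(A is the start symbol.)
A → a a A'
A' → B A'
A' → A A'
A' → ε
B → n

A is directly left-recursive. The standard transformation for
  A → A α₁ | ... | A α_m | β₁ | ... | β_n
is
  A  → β₁ A' | ... | β_n A'
  A' → α₁ A' | ... | α_m A' | ε

A → a a becomes A → a a A'
A → A B becomes A' → B A'
A → A A becomes A' → A A'
Add A' → ε

Productions for other non-terminals are unchanged:
  B → n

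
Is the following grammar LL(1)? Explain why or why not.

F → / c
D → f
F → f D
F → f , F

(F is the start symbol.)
For F:
  PREDICT(F → '/' c) = { '/' }
  PREDICT(F → f D) = { 'f' }
  PREDICT(F → f ',' F) = { 'f' }
D has a single production, so nothing to check there.

Conflict found: Predict set conflict for F: { 'f' }
The grammar is NOT LL(1).

Answer: No. Predict set conflict for F: { 'f' }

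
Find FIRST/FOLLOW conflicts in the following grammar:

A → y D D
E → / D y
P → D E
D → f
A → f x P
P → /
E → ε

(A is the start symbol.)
Nullable non-terminals: E.

E: nullable alternative(s) E → ε; FOLLOW(E) = { $ }
  E → / D y: FIRST \ {ε} = { '/' } — disjoint from FOLLOW(E)
  E → ε: FIRST \ {ε} = { } — this is the only nullable alternative, skip

A, D, P have no nullable alternative, so no FIRST/FOLLOW check is needed there.

No FIRST/FOLLOW conflicts found.

Answer: No FIRST/FOLLOW conflicts.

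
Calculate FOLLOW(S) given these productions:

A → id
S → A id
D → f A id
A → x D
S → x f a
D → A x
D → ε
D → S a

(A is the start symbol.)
In D → S a: S is followed by a, add FIRST(a) \ {ε} = { 'a' }

Taking the union: FOLLOW(S) = { 'a' }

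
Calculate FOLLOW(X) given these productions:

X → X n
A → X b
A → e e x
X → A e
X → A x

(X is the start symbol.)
{ $, 'b', 'n' }

X is the start symbol, so $ ∈ FOLLOW(X).
In X → X n: X is followed by n, add FIRST(n) \ {ε} = { 'n' }
In A → X b: X is followed by b, add FIRST(b) \ {ε} = { 'b' }

Taking the union: FOLLOW(X) = { $, 'b', 'n' }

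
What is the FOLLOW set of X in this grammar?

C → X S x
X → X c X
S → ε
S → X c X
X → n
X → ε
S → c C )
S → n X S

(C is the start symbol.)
{ 'c', 'n', 'x' }

In C → X S x: X is followed by S x, add FIRST(S x) \ {ε} = { 'c', 'n', 'x' }
In X → X c X: X is followed by c X, add FIRST(c X) \ {ε} = { 'c' }
In X → X c X: X is at the end; this adds FOLLOW(X) to itself — nothing new
In S → X c X: X is followed by c X, add FIRST(c X) \ {ε} = { 'c' }
In S → X c X: X is at the end, add FOLLOW(S)
In S → n X S: X is followed by S, add FIRST(S) \ {ε} = { 'c', 'n' }
  S is nullable, so also add FOLLOW(S)

The FOLLOW sets referred to above (computed the same way, to a fixed point):
  FOLLOW(S) = { 'x' }

Taking the union: FOLLOW(X) = { 'c', 'n', 'x' }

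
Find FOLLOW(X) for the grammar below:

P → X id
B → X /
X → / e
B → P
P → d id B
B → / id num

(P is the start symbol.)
{ '/', 'id' }

In P → X id: X is followed by id, add FIRST(id) \ {ε} = { 'id' }
In B → X /: X is followed by '/', add FIRST('/') \ {ε} = { '/' }

Taking the union: FOLLOW(X) = { '/', 'id' }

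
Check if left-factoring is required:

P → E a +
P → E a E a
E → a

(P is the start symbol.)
Yes, P has productions with common prefix 'E a'

Left-factoring is needed when two productions for the same non-terminal
share a common prefix on the right-hand side.

Productions for P:
  P → E a +
  P → E a E a

Found common prefix 'E a' in productions for P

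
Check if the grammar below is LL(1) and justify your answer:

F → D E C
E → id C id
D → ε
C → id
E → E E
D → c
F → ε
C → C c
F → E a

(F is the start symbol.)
No. Predict set conflict for F: { 'id' }

A grammar is LL(1) if for each non-terminal N with multiple productions, the predict sets of those productions are pairwise disjoint, where PREDICT(N → α) = (FIRST(α) \ {ε}) ∪ (FOLLOW(N) if α ⇒* ε).

Relevant sets:
  FIRST(D) = { 'c', ε }
  FIRST(E) = { 'id' }
  FIRST(C) = { 'id' }
  FOLLOW(F) = { $ }
  FOLLOW(D) = { 'id' }

For F:
  PREDICT(F → D E C) = { 'c', 'id' }
  PREDICT(F → ε) = { $ }
  PREDICT(F → E a) = { 'id' }
For E:
  PREDICT(E → id C id) = { 'id' }
  PREDICT(E → E E) = { 'id' }
For D:
  PREDICT(D → ε) = { 'id' }
  PREDICT(D → c) = { 'c' }
For C:
  PREDICT(C → id) = { 'id' }
  PREDICT(C → C c) = { 'id' }

Conflict found: Predict set conflict for F: { 'id' }
The grammar is NOT LL(1).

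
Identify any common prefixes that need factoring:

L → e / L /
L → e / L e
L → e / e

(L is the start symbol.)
Yes, L has productions with common prefix 'e /'

Left-factoring is needed when two productions for the same non-terminal
share a common prefix on the right-hand side.

Productions for L:
  L → e / L /
  L → e / L e
  L → e / e

Found common prefix 'e /' in productions for L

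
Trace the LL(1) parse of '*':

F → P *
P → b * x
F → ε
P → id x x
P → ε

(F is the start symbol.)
Stack is shown with the top on the left.

Stack  Input  Action
--------------------
F $    * $    output F → P *
P * $  * $    output P → ε
* $    * $    match '*'
$      $      accept

The string is accepted.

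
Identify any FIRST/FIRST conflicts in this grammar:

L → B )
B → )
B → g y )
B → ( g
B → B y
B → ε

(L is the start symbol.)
Yes. B → ')' / B → B y on { ')' }; B → g y ')' / B → B y on { 'g' }; B → '(' g / B → B y on { '(' }

FIRST sets of the non-terminals at (or reachable through a nullable prefix from) the front of some alternative:
  FIRST(B) = { '(', ')', 'g', 'y', ε }

Productions for B:
  B → ): FIRST = { ')' }
  B → g y ): FIRST = { 'g' }
  B → ( g: FIRST = { '(' }
  B → B y: FIRST = { '(', ')', 'g', 'y' }
  B → ε: FIRST = { ε }
L has only one production, so no FIRST/FIRST conflict is possible there.

Conflict for B: B → ) and B → B y
  Overlap: { ')' }
Conflict for B: B → g y ) and B → B y
  Overlap: { 'g' }
Conflict for B: B → ( g and B → B y
  Overlap: { '(' }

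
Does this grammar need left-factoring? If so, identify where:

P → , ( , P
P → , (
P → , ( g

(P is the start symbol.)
Yes, P has productions with common prefix ', ('

Left-factoring is needed when two productions for the same non-terminal
share a common prefix on the right-hand side.

Productions for P:
  P → , ( , P
  P → , (
  P → , ( g

Found common prefix ', (' in productions for P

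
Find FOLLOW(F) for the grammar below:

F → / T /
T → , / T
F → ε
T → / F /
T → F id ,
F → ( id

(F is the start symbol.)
To compute FOLLOW(F), find every occurrence of F on a right-hand side N → α F β: add FIRST(β) \ {ε}, and if β is empty or nullable also add FOLLOW(N). Iterate to a fixed point.

F is the start symbol, so $ ∈ FOLLOW(F).
In T → / F /: F is followed by '/', add FIRST('/') \ {ε} = { '/' }
In T → F id ,: F is followed by id ',', add FIRST(id ',') \ {ε} = { 'id' }

Taking the union: FOLLOW(F) = { $, '/', 'id' }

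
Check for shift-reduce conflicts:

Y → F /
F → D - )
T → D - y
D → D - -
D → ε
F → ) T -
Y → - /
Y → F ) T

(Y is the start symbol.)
A shift-reduce conflict occurs when an LR(0) state has both:
  - a complete (reduce) item [A → α .] (dot at the end), and
  - a shift item [B → β . c γ] (dot before a terminal).

Augment with Y' → Y and build the canonical LR(0) collection (I0 = CLOSURE({[Y' → . Y]}), then GOTO on every symbol after a dot until no new states appear). It has 18 states:
  I0: { [D → . D - -], [D → .], [F → . ) T -], [F → . D - )], [Y → . - /], [Y → . F ) T], [Y → . F /], [Y' → . Y] }  — shift, reduce
  I1: { [D → . D - -], [D → .], [F → ) . T -], [T → . D - y] }  — reduce
  I2: { [Y → - . /] }  — shift
  I3: { [D → D . - -], [F → D . - )] }  — shift
  I4: { [Y → F . ) T], [Y → F . /] }  — shift
  I5: { [Y' → Y .] }  — accept
  I6: { [D → . D - -], [D → .], [T → . D - y], [Y → F ) . T] }  — reduce
  I7: { [Y → F / .] }  — reduce
  I8: { [D → D . - -], [T → D . - y] }  — shift
  I9: { [Y → F ) T .] }  — reduce
  I10: { [D → D - . -], [T → D - . y] }  — shift
  I11: { [D → D - - .] }  — reduce
  I12: { [T → D - y .] }  — reduce
  I13: { [D → D - . -], [F → D - . )] }  — shift
  I14: { [F → D - ) .] }  — reduce
  I15: { [Y → - / .] }  — reduce
  I16: { [F → ) T . -] }  — shift
  I17: { [F → ) T - .] }  — reduce

I0 contains reduce item [D → .] and shift items [F → . ) T -], [Y → . - /] — shift-reduce conflict.

Answer: Yes — I0: [D → .] vs [F → . ) T -]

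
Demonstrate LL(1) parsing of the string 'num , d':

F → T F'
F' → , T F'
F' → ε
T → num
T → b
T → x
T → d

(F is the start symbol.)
Stack is shown with the top on the left.

Stack     Input      Action
---------------------------
F $       num , d $  output F → T F'
T F' $    num , d $  output T → num
num F' $  num , d $  match 'num'
F' $      , d $      output F' → , T F'
, T F' $  , d $      match ','
T F' $    d $        output T → d
d F' $    d $        match 'd'
F' $      $          output F' → ε
$         $          accept

The string is accepted.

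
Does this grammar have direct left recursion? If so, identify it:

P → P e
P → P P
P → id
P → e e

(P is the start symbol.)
Yes, P is left-recursive

Direct left recursion occurs when N → N α for some non-terminal N (the right-hand side begins with the left-hand side itself).

P → P e: LEFT RECURSIVE (starts with P)
P → P P: LEFT RECURSIVE (starts with P)
P → id: starts with id
P → e e: starts with e

The grammar has direct left recursion on: P.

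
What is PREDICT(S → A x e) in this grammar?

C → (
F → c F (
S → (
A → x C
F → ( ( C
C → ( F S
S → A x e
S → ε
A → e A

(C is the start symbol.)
{ 'e', 'x' }

PREDICT(S → A x e) = (FIRST(RHS) \ {ε}) ∪ (FOLLOW(S) if ε ∈ FIRST(RHS), i.e. RHS ⇒* ε)
FIRST(A) = { 'e', 'x' }
FIRST(A x e) = { 'e', 'x' }
ε ∉ FIRST(A x e), so FOLLOW(S) is not added.
PREDICT(S → A x e) = { 'e', 'x' }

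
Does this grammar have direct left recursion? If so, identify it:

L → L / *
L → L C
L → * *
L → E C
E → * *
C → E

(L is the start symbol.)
L → L / *: LEFT RECURSIVE (starts with L)
L → L C: LEFT RECURSIVE (starts with L)
L → * *: starts with '*'
L → E C: starts with E
E → * *: starts with '*'
C → E: starts with E

The grammar has direct left recursion on: L.

Answer: Yes, L is left-recursive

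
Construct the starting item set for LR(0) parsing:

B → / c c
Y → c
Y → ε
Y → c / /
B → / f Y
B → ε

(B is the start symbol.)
First, augment the grammar with B' → B
I₀ = CLOSURE({ [B' → . B] }):
  [B' → . B] has the dot before B: add [B → . / c c], [B → . / f Y], [B → .]
No further items can be added.

I₀ = { [B → . / c c], [B → . / f Y], [B → .], [B' → . B] }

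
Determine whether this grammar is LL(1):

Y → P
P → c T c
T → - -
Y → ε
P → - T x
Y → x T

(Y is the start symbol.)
Yes, the grammar is LL(1).

A grammar is LL(1) if for each non-terminal N with multiple productions, the predict sets of those productions are pairwise disjoint, where PREDICT(N → α) = (FIRST(α) \ {ε}) ∪ (FOLLOW(N) if α ⇒* ε).

Relevant sets:
  FIRST(P) = { '-', 'c' }
  FOLLOW(Y) = { $ }

For Y:
  PREDICT(Y → P) = { '-', 'c' }
  PREDICT(Y → ε) = { $ }
  PREDICT(Y → x T) = { 'x' }
For P:
  PREDICT(P → c T c) = { 'c' }
  PREDICT(P → '-' T x) = { '-' }
T has a single production, so nothing to check there.

All predict sets are disjoint. The grammar IS LL(1).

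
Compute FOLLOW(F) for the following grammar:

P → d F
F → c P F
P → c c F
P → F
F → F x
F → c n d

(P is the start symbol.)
To compute FOLLOW(F), find every occurrence of F on a right-hand side N → α F β: add FIRST(β) \ {ε}, and if β is empty or nullable also add FOLLOW(N). Iterate to a fixed point.

In P → d F: F is at the end, add FOLLOW(P)
In F → c P F: F is at the end; this adds FOLLOW(F) to itself — nothing new
In P → c c F: F is at the end, add FOLLOW(P)
In P → F: F is at the end, add FOLLOW(P)
In F → F x: F is followed by x, add FIRST(x) \ {ε} = { 'x' }

The FOLLOW sets referred to above (computed the same way, to a fixed point):
  FOLLOW(P) = { $, 'c' }

Taking the union: FOLLOW(F) = { $, 'c', 'x' }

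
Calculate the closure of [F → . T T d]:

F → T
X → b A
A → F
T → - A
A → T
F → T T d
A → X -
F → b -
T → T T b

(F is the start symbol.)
{ [F → . T T d], [T → . - A], [T → . T T b] }

To compute CLOSURE, for each item [A → α.Bβ] where B is a non-terminal, add [B → .γ] for all productions B → γ; repeat for the newly added items until nothing changes.

Start with: [F → . T T d]
  [F → . T T d] has the dot before T: add [T → . - A], [T → . T T b]
No further items can be added.

CLOSURE = { [F → . T T d], [T → . - A], [T → . T T b] }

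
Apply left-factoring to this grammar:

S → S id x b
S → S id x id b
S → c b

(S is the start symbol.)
Left-factoring transforms A → αβ₁ | αβ₂ into A → αA' and A' → β₁ | β₂
(α is the longest common prefix among the alternatives). Repeat until
no nonterminal has two alternatives with a common prefix.

Round 1: S has alternatives sharing prefix 'S id x'. Introduce S': S → S id x S'
  Add: S' → b
  Add: S' → id b

No remaining common prefixes — done.

Resulting grammar:
S → S id x S'
S' → b
S' → id b
S → c b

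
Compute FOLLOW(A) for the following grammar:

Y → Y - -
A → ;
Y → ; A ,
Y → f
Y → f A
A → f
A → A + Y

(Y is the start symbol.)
{ $, '+', ',', '-' }

In Y → ; A ,: A is followed by ',', add FIRST(',') \ {ε} = { ',' }
In Y → f A: A is at the end, add FOLLOW(Y)
In A → A + Y: A is followed by '+' Y, add FIRST('+' Y) \ {ε} = { '+' }

The FOLLOW sets referred to above (computed the same way, to a fixed point):
  FOLLOW(Y) = { $, '+', ',', '-' }

Taking the union: FOLLOW(A) = { $, '+', ',', '-' }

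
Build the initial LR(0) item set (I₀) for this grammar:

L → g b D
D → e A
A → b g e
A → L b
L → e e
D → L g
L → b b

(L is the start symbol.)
{ [L → . b b], [L → . e e], [L → . g b D], [L' → . L] }

First, augment the grammar with L' → L
I₀ = CLOSURE({ [L' → . L] }):
  [L' → . L] has the dot before L: add [L → . g b D], [L → . e e], [L → . b b]
No further items can be added.

I₀ = { [L → . b b], [L → . e e], [L → . g b D], [L' → . L] }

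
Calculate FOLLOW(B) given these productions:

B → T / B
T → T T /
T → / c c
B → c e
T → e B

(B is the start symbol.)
To compute FOLLOW(B), find every occurrence of B on a right-hand side N → α B β: add FIRST(β) \ {ε}, and if β is empty or nullable also add FOLLOW(N). Iterate to a fixed point.

B is the start symbol, so $ ∈ FOLLOW(B).
In B → T / B: B is at the end; this adds FOLLOW(B) to itself — nothing new
In T → e B: B is at the end, add FOLLOW(T)

The FOLLOW sets referred to above (computed the same way, to a fixed point):
  FOLLOW(T) = { '/', 'e' }

Taking the union: FOLLOW(B) = { $, '/', 'e' }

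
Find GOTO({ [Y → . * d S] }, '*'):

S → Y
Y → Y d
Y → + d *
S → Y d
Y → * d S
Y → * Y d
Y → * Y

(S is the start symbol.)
{ [Y → * . d S] }

GOTO(I, '*') = CLOSURE({ [A → αX.β] : [A → α.Xβ] ∈ I, X = '*' })

Items with dot before '*', with the dot advanced:
  [Y → . * d S] → [Y → * . d S]
Closure adds nothing (no advanced item has the dot before a non-terminal).

GOTO = { [Y → * . d S] }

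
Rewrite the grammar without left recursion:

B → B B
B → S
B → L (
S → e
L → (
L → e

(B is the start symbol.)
B → S B'
B → L ( B'
B' → B B'
B' → ε
S → e
L → (
L → e

B is directly left-recursive. The standard transformation for
  A → A α₁ | ... | A α_m | β₁ | ... | β_n
is
  A  → β₁ A' | ... | β_n A'
  A' → α₁ A' | ... | α_m A' | ε

B → S becomes B → S B'
B → L ( becomes B → L ( B'
B → B B becomes B' → B B'
Add B' → ε

Productions for other non-terminals are unchanged:
  S → e
  L → (
  L → e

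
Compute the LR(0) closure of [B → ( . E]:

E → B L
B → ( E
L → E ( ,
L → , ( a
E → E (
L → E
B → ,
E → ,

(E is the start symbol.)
Start with: [B → ( . E]
  [B → ( . E] has the dot before E: add [E → . B L], [E → . E (], [E → . ,]
  [E → . B L] has the dot before B: add [B → . ( E], [B → . ,]
No further items can be added.

CLOSURE = { [B → ( . E], [B → . ( E], [B → . ,], [E → . ,], [E → . B L], [E → . E (] }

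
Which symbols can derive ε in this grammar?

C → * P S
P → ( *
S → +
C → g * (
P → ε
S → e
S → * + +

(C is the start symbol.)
{ 'P' }

ε-productions: P → ε
So P is immediately nullable.
No further non-terminal can be added: every production for the remaining non-terminals contains a terminal or a non-nullable non-terminal.
Nullable = { 'P' }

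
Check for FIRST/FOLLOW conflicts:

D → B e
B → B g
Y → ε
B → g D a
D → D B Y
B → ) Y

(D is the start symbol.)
A FIRST/FOLLOW conflict occurs when a non-terminal N has a nullable alternative N → β (β ⇒* ε) and another alternative N → α with FIRST(α) ∩ FOLLOW(N) ≠ ∅: on such a lookahead the parser cannot decide between expanding α and letting N vanish via β.

Nullable non-terminals: Y.
Y has a nullable alternative but only one production, so nothing to check.

B, D have no nullable alternative, so no FIRST/FOLLOW check is needed there.

No FIRST/FOLLOW conflicts found.

Answer: No FIRST/FOLLOW conflicts.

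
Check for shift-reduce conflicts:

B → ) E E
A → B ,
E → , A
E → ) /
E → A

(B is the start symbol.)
No shift-reduce conflicts

A shift-reduce conflict occurs when an LR(0) state has both:
  - a complete (reduce) item [A → α .] (dot at the end), and
  - a shift item [B → β . c γ] (dot before a terminal).

Augment with B' → B and build the canonical LR(0) collection (I0 = CLOSURE({[B' → . B]}), then GOTO on every symbol after a dot until no new states appear). It has 12 states:
  I0: { [B → . ) E E], [B' → . B] }  — shift
  I1: { [A → . B ,], [B → ) . E E], [B → . ) E E], [E → . ) /], [E → . , A], [E → . A] }  — shift
  I2: { [B' → B .] }  — accept
  I3: { [A → . B ,], [B → ) . E E], [B → . ) E E], [E → ) . /], [E → . ) /], [E → . , A], [E → . A] }  — shift
  I4: { [A → . B ,], [B → . ) E E], [E → , . A] }  — shift
  I5: { [E → A .] }  — reduce
  I6: { [A → B . ,] }  — shift
  I7: { [A → . B ,], [B → ) E . E], [B → . ) E E], [E → . ) /], [E → . , A], [E → . A] }  — shift
  I8: { [B → ) E E .] }  — reduce
  I9: { [A → B , .] }  — reduce
  I10: { [E → , A .] }  — reduce
  I11: { [E → ) / .] }  — reduce

No state contains both a complete item and a shift item.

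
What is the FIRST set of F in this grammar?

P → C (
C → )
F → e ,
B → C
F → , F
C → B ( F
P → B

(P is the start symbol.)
{ ',', 'e' }

To compute FIRST(F), examine every production with F on the left-hand side, reading each right-hand side left to right until a non-nullable symbol is reached.

From F → e ,:
  - e is a terminal: add 'e' and stop
From F → , F:
  - ',' is a terminal: add ',' and stop

Collecting: FIRST(F) = { ',', 'e' }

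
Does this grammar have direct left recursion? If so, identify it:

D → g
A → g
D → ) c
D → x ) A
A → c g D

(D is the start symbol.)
No direct left recursion

D → g: starts with g
A → g: starts with g
D → ) c: starts with ')'
D → x ) A: starts with x
A → c g D: starts with c

No direct left recursion found.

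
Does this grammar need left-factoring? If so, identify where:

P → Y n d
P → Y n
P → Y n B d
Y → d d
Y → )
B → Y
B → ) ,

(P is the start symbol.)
Left-factoring is needed when two productions for the same non-terminal
share a common prefix on the right-hand side.

Productions for P:
  P → Y n d
  P → Y n
  P → Y n B d
Productions for Y:
  Y → d d
  Y → )
Productions for B:
  B → Y
  B → ) ,

Found common prefix 'Y n' in productions for P

Answer: Yes, P has productions with common prefix 'Y n'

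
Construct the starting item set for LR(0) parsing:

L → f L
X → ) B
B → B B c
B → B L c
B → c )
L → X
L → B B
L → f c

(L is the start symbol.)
{ [B → . B B c], [B → . B L c], [B → . c )], [L → . B B], [L → . X], [L → . f L], [L → . f c], [L' → . L], [X → . ) B] }

First, augment the grammar with L' → L
I₀ = CLOSURE({ [L' → . L] }):
  [L' → . L] has the dot before L: add [L → . f L], [L → . X], [L → . B B], [L → . f c]
  [L → . X] has the dot before X: add [X → . ) B]
  [L → . B B] has the dot before B: add [B → . B B c], [B → . B L c], [B → . c )]
No further items can be added.

I₀ = { [B → . B B c], [B → . B L c], [B → . c )], [L → . B B], [L → . X], [L → . f L], [L → . f c], [L' → . L], [X → . ) B] }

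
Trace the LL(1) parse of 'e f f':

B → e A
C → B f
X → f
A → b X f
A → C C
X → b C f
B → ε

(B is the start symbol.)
Stack is shown with the top on the left.

Stack    Input    Action
------------------------
B $      e f f $  output B → e A
e A $    e f f $  match 'e'
A $      f f $    output A → C C
C C $    f f $    output C → B f
B f C $  f f $    output B → ε
f C $    f f $    match 'f'
C $      f $      output C → B f
B f $    f $      output B → ε
f $      f $      match 'f'
$        $        accept

The string is accepted.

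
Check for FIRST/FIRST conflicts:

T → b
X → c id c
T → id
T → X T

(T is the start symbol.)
A FIRST/FIRST conflict occurs when two productions N → α and N → β for the same non-terminal have FIRST(α) ∩ FIRST(β) ≠ ∅ (with ε ∈ FIRST of a nullable right-hand side, so two nullable alternatives also conflict).

FIRST sets of the non-terminals at (or reachable through a nullable prefix from) the front of some alternative:
  FIRST(X) = { 'c' }

Productions for T:
  T → b: FIRST = { 'b' }
  T → id: FIRST = { 'id' }
  T → X T: FIRST = { 'c' }
X has only one production, so no FIRST/FIRST conflict is possible there.

All alternatives of each non-terminal have pairwise disjoint FIRST sets.

Answer: No FIRST/FIRST conflicts.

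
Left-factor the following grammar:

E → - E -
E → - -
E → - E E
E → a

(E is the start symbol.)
Left-factoring transforms A → αβ₁ | αβ₂ into A → αA' and A' → β₁ | β₂
(α is the longest common prefix among the alternatives). Repeat until
no nonterminal has two alternatives with a common prefix.

Round 1: E has alternatives sharing prefix '-'. Introduce E': E → - E'
  Add: E' → E -
  Add: E' → -
  Add: E' → E E

Round 2: E' has alternatives sharing prefix 'E'. Introduce E'': E' → E E''
  Add: E'' → -
  Add: E'' → E

No remaining common prefixes — done.

Resulting grammar:
E → - E'
E' → E E''
E'' → -
E'' → E
E' → -
E → a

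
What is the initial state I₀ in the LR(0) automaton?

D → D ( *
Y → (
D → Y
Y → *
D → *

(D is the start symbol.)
First, augment the grammar with D' → D
I₀ = CLOSURE({ [D' → . D] }):
  [D' → . D] has the dot before D: add [D → . D ( *], [D → . Y], [D → . *]
  [D → . Y] has the dot before Y: add [Y → . (], [Y → . *]
No further items can be added.

I₀ = { [D → . *], [D → . D ( *], [D → . Y], [D' → . D], [Y → . (], [Y → . *] }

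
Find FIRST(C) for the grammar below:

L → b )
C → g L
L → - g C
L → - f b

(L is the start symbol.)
{ 'g' }

From C → g L:
  - g is a terminal: add 'g' and stop

Collecting: FIRST(C) = { 'g' }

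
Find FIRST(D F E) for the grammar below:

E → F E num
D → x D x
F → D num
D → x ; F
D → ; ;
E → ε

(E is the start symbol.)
FIRST sets of the non-terminals involved (from the grammar, by fixed-point iteration):
  FIRST(D) = { ';', 'x' }

To compute FIRST(D F E), process the symbols left to right:
Symbol D is a non-terminal. Add FIRST(D) \ {ε} = { ';', 'x' }
D is not nullable (ε ∉ FIRST(D)), so stop here.
FIRST(D F E) = { ';', 'x' }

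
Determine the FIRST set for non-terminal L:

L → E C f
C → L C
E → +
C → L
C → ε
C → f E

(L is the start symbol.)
{ '+' }

To compute FIRST(L), examine every production with L on the left-hand side, reading each right-hand side left to right until a non-nullable symbol is reached.

FIRST sets of the other non-terminals involved (by the same procedure, iterated to a fixed point):
  FIRST(E) = { '+' }

From L → E C f:
  - E is a non-terminal: add FIRST(E) \ {ε} = { '+' }
    E is not nullable, so stop

Collecting: FIRST(L) = { '+' }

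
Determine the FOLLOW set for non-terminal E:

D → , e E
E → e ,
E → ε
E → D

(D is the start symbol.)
To compute FOLLOW(E), find every occurrence of E on a right-hand side N → α E β: add FIRST(β) \ {ε}, and if β is empty or nullable also add FOLLOW(N). Iterate to a fixed point.

In D → , e E: E is at the end, add FOLLOW(D)

The FOLLOW sets referred to above (computed the same way, to a fixed point):
  FOLLOW(D) = { $ }

Taking the union: FOLLOW(E) = { $ }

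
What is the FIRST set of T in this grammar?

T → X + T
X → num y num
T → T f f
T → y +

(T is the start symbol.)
FIRST sets of the other non-terminals involved (by the same procedure, iterated to a fixed point):
  FIRST(X) = { 'num' }

From T → X + T:
  - X is a non-terminal: add FIRST(X) \ {ε} = { 'num' }
    X is not nullable, so stop
From T → T f f:
  - T is the symbol being defined: contributes nothing new
    T is not nullable, so stop
From T → y +:
  - y is a terminal: add 'y' and stop

Collecting: FIRST(T) = { 'num', 'y' }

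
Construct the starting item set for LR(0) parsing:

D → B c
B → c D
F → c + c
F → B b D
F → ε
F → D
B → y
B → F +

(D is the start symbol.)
{ [B → . F +], [B → . c D], [B → . y], [D → . B c], [D' → . D], [F → . B b D], [F → . D], [F → . c + c], [F → .] }

First, augment the grammar with D' → D
I₀ = CLOSURE({ [D' → . D] }):
  [D' → . D] has the dot before D: add [D → . B c]
  [D → . B c] has the dot before B: add [B → . c D], [B → . y], [B → . F +]
  [B → . F +] has the dot before F: add [F → . c + c], [F → . B b D], [F → .], [F → . D]
No further items can be added.

I₀ = { [B → . F +], [B → . c D], [B → . y], [D → . B c], [D' → . D], [F → . B b D], [F → . D], [F → . c + c], [F → .] }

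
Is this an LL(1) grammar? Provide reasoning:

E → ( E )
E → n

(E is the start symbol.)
For E:
  PREDICT(E → '(' E ')') = { '(' }
  PREDICT(E → n) = { 'n' }

All predict sets are disjoint. The grammar IS LL(1).

Answer: Yes, the grammar is LL(1).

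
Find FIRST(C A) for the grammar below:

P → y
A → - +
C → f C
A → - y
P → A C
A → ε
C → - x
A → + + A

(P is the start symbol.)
{ '-', 'f' }

FIRST sets of the non-terminals involved (from the grammar, by fixed-point iteration):
  FIRST(C) = { '-', 'f' }

To compute FIRST(C A), process the symbols left to right:
Symbol C is a non-terminal. Add FIRST(C) \ {ε} = { '-', 'f' }
C is not nullable (ε ∉ FIRST(C)), so stop here.
FIRST(C A) = { '-', 'f' }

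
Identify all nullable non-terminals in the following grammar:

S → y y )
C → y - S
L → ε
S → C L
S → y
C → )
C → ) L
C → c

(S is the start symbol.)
{ 'L' }

A non-terminal is nullable if it can derive ε (the empty string): either it has an ε-production, or it has a production whose right-hand side consists entirely of nullable non-terminals.

ε-productions: L → ε
So L is immediately nullable.
No further non-terminal can be added: every production for the remaining non-terminals contains a terminal or a non-nullable non-terminal.
Nullable = { 'L' }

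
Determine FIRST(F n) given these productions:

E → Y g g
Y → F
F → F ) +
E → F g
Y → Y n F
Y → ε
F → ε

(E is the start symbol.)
{ ')', 'n' }

FIRST sets of the non-terminals involved (from the grammar, by fixed-point iteration):
  FIRST(F) = { ')', ε }

To compute FIRST(F n), process the symbols left to right:
Symbol F is a non-terminal. Add FIRST(F) \ {ε} = { ')' }
F is nullable (ε ∈ FIRST(F)), continue to the next symbol.
Symbol n is a terminal. Add 'n' and stop.
FIRST(F n) = { ')', 'n' }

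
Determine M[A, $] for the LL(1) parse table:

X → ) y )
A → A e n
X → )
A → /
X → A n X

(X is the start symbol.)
Empty (error entry)

To find M[A, $], we find productions for A where $ is in the predict set (PREDICT(N → α) = (FIRST(α) \ {ε}) ∪ (FOLLOW(N) if α ⇒* ε)).

Relevant sets:
  FIRST(A) = { '/' }

A → A e n: PREDICT = { '/' }
A → /: PREDICT = { '/' }

M[A, $] is empty (no production applies)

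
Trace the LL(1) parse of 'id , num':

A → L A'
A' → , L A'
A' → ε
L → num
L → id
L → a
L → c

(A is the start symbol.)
LL(1) parsing maintains a stack (initially the start symbol over $) and the input. At each step: if the stack top is a terminal, match it against the current input token; if it is a non-terminal N, replace it with the RHS of M[N, lookahead] (the unique production whose predict set contains the lookahead).

Stack is shown with the top on the left.

Stack     Input       Action
----------------------------
A $       id , num $  output A → L A'
L A' $    id , num $  output L → id
id A' $   id , num $  match 'id'
A' $      , num $     output A' → , L A'
, L A' $  , num $     match ','
L A' $    num $       output L → num
num A' $  num $       match 'num'
A' $      $           output A' → ε
$         $           accept

The string is accepted.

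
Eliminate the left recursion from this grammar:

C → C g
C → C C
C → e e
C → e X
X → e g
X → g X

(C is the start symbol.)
C → e e C'
C → e X C'
C' → g C'
C' → C C'
C' → ε
X → e g
X → g X

C is directly left-recursive. The standard transformation for
  A → A α₁ | ... | A α_m | β₁ | ... | β_n
is
  A  → β₁ A' | ... | β_n A'
  A' → α₁ A' | ... | α_m A' | ε

C → e e becomes C → e e C'
C → e X becomes C → e X C'
C → C g becomes C' → g C'
C → C C becomes C' → C C'
Add C' → ε

Productions for other non-terminals are unchanged:
  X → e g
  X → g X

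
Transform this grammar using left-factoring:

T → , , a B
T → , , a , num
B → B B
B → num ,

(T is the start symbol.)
T → , , a T'
T' → B
T' → , num
B → B B
B → num ,

Left-factoring transforms A → αβ₁ | αβ₂ into A → αA' and A' → β₁ | β₂
(α is the longest common prefix among the alternatives). Repeat until
no nonterminal has two alternatives with a common prefix.

Round 1: T has alternatives sharing prefix ', , a'. Introduce T': T → , , a T'
  Add: T' → B
  Add: T' → , num

No remaining common prefixes — done.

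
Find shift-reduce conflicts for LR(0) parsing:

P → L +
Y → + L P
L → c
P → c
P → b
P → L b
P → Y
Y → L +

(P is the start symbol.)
No shift-reduce conflicts

A shift-reduce conflict occurs when an LR(0) state has both:
  - a complete (reduce) item [A → α .] (dot at the end), and
  - a shift item [B → β . c γ] (dot before a terminal).

Augment with P' → P and build the canonical LR(0) collection (I0 = CLOSURE({[P' → . P]}), then GOTO on every symbol after a dot until no new states appear). It has 12 states:
  I0: { [L → . c], [P → . L +], [P → . L b], [P → . Y], [P → . b], [P → . c], [P' → . P], [Y → . + L P], [Y → . L +] }  — shift
  I1: { [L → . c], [Y → + . L P] }  — shift
  I2: { [P → L . +], [P → L . b], [Y → L . +] }  — shift
  I3: { [P' → P .] }  — accept
  I4: { [P → Y .] }  — reduce
  I5: { [P → b .] }  — reduce
  I6: { [L → c .], [P → c .] }  — 2 reduces
  I7: { [P → L + .], [Y → L + .] }  — 2 reduces
  I8: { [P → L b .] }  — reduce
  I9: { [L → . c], [P → . L +], [P → . L b], [P → . Y], [P → . b], [P → . c], [Y → + L . P], [Y → . + L P], [Y → . L +] }  — shift
  I10: { [L → c .] }  — reduce
  I11: { [Y → + L P .] }  — reduce

No state contains both a complete item and a shift item.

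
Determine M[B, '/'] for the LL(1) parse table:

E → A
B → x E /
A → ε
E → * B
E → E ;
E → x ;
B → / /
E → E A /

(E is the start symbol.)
To find M[B, '/'], we find productions for B where '/' is in the predict set (PREDICT(N → α) = (FIRST(α) \ {ε}) ∪ (FOLLOW(N) if α ⇒* ε)).

B → x E /: PREDICT = { 'x' }
B → / /: PREDICT = { '/' }
  '/' is in predict set, so this production goes in M[B, '/']

M[B, '/'] = B → / /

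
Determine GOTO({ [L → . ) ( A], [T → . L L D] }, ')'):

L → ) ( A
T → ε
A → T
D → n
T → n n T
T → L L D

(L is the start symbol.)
GOTO(I, ')') = CLOSURE({ [A → αX.β] : [A → α.Xβ] ∈ I, X = ')' })

Items with dot before ')', with the dot advanced:
  [L → . ) ( A] → [L → ) . ( A]
Closure adds nothing (no advanced item has the dot before a non-terminal).

GOTO = { [L → ) . ( A] }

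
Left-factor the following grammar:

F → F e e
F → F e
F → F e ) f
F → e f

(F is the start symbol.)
Left-factoring transforms A → αβ₁ | αβ₂ into A → αA' and A' → β₁ | β₂
(α is the longest common prefix among the alternatives). Repeat until
no nonterminal has two alternatives with a common prefix.

Round 1: F has alternatives sharing prefix 'F e'. Introduce F': F → F e F'
  Add: F' → e
  Add: F' → ε
  Add: F' → ) f

No remaining common prefixes — done.

Resulting grammar:
F → F e F'
F' → e
F' → ε
F' → ) f
F → e f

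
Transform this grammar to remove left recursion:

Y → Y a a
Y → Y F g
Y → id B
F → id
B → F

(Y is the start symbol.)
Y is directly left-recursive. The standard transformation for
  A → A α₁ | ... | A α_m | β₁ | ... | β_n
is
  A  → β₁ A' | ... | β_n A'
  A' → α₁ A' | ... | α_m A' | ε

Y → id B becomes Y → id B Y'
Y → Y a a becomes Y' → a a Y'
Y → Y F g becomes Y' → F g Y'
Add Y' → ε

Productions for other non-terminals are unchanged:
  F → id
  B → F

Resulting grammar:
Y → id B Y'
Y' → a a Y'
Y' → F g Y'
Y' → ε
F → id
B → F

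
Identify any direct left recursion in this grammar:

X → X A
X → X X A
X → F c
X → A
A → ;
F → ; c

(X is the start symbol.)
Yes, X is left-recursive

X → X A: LEFT RECURSIVE (starts with X)
X → X X A: LEFT RECURSIVE (starts with X)
X → F c: starts with F
X → A: starts with A
A → ;: starts with ';'
F → ; c: starts with ';'

The grammar has direct left recursion on: X.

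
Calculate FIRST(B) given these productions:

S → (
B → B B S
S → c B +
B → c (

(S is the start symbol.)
From B → B B S:
  - B is the symbol being defined: contributes nothing new
    B is not nullable, so stop
From B → c (:
  - c is a terminal: add 'c' and stop

Collecting: FIRST(B) = { 'c' }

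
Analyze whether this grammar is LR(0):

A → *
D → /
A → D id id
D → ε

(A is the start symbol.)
No. Shift-reduce conflict between [D → .] and [A → . *]

A grammar is LR(0) if no state in the canonical LR(0) collection has:
  - both a shift item (dot before a terminal) and a complete item (shift-reduce conflict), or
  - two or more complete items (reduce-reduce conflict; the accept item [A' → A .] counts as a complete item here).

Augment with A' → A and build the canonical LR(0) collection (I0 = CLOSURE({[A' → . A]}), then GOTO on every symbol after a dot until no new states appear). It has 7 states:
  I0: { [A → . *], [A → . D id id], [A' → . A], [D → . /], [D → .] }  — shift, reduce
  I1: { [A → * .] }  — reduce
  I2: { [D → / .] }  — reduce
  I3: { [A' → A .] }  — accept
  I4: { [A → D . id id] }  — shift
  I5: { [A → D id . id] }  — shift
  I6: { [A → D id id .] }  — reduce

Conflict in state I0:
  Shift-reduce conflict between [D → .] and [A → . *]
So the grammar is NOT LR(0).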